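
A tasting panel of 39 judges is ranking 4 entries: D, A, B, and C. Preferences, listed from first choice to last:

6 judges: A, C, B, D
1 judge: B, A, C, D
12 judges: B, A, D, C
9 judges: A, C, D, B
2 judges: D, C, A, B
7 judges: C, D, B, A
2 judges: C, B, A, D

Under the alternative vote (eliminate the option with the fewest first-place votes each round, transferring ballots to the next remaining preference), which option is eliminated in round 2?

Round 1: D 2, A 15, B 13, C 9. Eliminate D.
Round 2: A 15, B 13, C 11. Eliminate C.

C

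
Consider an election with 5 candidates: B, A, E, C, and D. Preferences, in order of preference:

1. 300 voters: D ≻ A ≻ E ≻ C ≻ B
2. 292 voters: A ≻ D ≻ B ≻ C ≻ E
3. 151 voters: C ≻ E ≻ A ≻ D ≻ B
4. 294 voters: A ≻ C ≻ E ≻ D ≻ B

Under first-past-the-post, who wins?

A

First-place votes: B 0, A 586, E 0, C 151, D 300.
A has the most first-place votes.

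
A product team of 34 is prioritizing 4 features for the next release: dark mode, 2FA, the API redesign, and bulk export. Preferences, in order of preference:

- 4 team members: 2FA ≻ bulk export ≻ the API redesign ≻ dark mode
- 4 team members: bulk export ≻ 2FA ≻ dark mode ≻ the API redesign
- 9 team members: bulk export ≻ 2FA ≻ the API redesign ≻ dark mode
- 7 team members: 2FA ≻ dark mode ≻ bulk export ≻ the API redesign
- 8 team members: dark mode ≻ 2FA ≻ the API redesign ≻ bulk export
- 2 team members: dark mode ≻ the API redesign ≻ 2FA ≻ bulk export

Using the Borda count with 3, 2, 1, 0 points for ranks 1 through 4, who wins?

dark mode: 4·0 + 4·1 + 9·0 + 7·2 + 8·3 + 2·3 = 48
2FA: 4·3 + 4·2 + 9·2 + 7·3 + 8·2 + 2·1 = 77
the API redesign: 4·1 + 4·0 + 9·1 + 7·0 + 8·1 + 2·2 = 25
bulk export: 4·2 + 4·3 + 9·3 + 7·1 + 8·0 + 2·0 = 54
2FA has the highest Borda score (77).

2FA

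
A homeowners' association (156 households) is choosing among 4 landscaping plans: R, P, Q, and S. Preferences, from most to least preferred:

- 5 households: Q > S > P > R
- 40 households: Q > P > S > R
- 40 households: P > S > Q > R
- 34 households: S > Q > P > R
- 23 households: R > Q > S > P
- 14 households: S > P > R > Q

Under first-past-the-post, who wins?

First-place votes: R 23, P 40, Q 45, S 48.
S has the most first-place votes.

S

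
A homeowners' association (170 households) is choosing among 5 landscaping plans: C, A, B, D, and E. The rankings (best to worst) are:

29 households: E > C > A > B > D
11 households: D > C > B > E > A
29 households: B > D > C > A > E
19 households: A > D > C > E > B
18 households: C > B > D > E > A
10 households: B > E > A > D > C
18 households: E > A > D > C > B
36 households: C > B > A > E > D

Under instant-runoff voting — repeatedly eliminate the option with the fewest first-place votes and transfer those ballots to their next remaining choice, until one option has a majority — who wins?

C

Round 1: C 54, A 19, B 39, D 11, E 47. Eliminate D.
Round 2: C 65, A 19, B 39, E 47. Eliminate A.
Round 3: C 84, B 39, E 47. Eliminate B.
Round 4: C 113, E 57. C has a majority.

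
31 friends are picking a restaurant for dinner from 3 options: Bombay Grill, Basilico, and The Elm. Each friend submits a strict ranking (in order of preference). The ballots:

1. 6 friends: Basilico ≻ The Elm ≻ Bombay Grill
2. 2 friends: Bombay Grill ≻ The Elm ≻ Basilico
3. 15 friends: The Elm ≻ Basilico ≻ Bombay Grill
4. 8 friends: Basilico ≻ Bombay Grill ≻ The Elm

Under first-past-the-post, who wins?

The Elm

First-place votes: Bombay Grill 2, Basilico 14, The Elm 15.
The Elm has the most first-place votes.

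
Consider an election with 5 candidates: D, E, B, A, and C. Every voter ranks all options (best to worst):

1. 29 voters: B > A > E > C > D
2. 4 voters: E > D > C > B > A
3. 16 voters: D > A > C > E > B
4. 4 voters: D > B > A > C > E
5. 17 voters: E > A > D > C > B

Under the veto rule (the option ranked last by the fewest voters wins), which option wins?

C

Last-place votes: D 29, E 4, B 33, A 4, C 0.
C is ranked last by the fewest voters, so C wins.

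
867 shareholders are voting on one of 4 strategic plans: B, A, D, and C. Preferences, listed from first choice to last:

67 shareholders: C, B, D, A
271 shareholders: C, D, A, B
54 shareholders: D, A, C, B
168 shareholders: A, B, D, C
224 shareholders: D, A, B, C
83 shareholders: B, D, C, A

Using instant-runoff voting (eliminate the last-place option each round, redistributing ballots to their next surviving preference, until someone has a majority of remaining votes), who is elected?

D

Round 1: B 83, A 168, D 278, C 338. Eliminate B.
Round 2: A 168, D 361, C 338. Eliminate A.
Round 3: D 529, C 338. D has a majority.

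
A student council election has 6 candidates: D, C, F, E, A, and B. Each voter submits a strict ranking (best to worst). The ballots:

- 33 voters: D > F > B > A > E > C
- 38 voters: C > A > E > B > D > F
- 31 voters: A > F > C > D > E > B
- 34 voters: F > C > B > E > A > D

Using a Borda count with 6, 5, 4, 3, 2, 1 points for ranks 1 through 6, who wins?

D: 33·6 + 38·2 + 31·3 + 34·1 = 401
C: 33·1 + 38·6 + 31·4 + 34·5 = 555
F: 33·5 + 38·1 + 31·5 + 34·6 = 562
E: 33·2 + 38·4 + 31·2 + 34·3 = 382
A: 33·3 + 38·5 + 31·6 + 34·2 = 543
B: 33·4 + 38·3 + 31·1 + 34·4 = 413
F has the highest Borda score (562).

F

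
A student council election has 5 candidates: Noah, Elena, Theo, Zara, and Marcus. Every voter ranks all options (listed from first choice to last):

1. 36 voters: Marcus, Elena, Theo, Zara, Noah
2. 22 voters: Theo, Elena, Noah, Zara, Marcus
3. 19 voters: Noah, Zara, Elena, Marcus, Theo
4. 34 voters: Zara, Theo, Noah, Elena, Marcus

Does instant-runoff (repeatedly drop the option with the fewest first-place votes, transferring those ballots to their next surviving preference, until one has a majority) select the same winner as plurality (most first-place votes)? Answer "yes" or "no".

no

Instant-runoff — R1 Noah 19, Elena 0, Theo 22, Zara 34, Marcus 36 (Elena out); R2 Noah 19, Theo 22, Zara 34, Marcus 36 (Noah out); R3 Theo 22, Zara 53, Marcus 36 (Theo out); R4 Zara 75, Marcus 36 (Zara winner). Winner: Zara.
Plurality — first-place votes: Noah 19, Elena 0, Theo 22, Zara 34, Marcus 36. Winner: Marcus.
The two methods disagree.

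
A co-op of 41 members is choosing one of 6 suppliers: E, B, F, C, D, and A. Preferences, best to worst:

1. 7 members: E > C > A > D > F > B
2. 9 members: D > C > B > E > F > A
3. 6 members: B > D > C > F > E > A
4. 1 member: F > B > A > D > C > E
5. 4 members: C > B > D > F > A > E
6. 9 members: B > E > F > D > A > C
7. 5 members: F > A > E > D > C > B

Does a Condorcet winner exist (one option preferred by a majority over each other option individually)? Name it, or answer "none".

Checking pairwise contests:
B beats E 29–12.
C beats B 25–16.
E beats F 25–16.
E beats C 21–20.
E beats D 21–20.
E beats A 31–10.
Every option loses at least one head-to-head, so there is no Condorcet winner.

none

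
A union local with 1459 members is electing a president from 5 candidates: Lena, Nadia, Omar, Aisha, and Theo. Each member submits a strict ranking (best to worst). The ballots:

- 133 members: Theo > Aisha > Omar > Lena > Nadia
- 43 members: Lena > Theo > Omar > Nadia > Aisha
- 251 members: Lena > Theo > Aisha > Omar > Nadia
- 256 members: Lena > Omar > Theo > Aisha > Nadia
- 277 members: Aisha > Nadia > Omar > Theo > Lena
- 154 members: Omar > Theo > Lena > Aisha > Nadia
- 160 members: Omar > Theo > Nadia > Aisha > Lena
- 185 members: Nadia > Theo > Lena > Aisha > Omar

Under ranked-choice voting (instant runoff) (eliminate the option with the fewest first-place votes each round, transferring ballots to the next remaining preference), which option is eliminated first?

Round 1: Lena 550, Nadia 185, Omar 314, Aisha 277, Theo 133. Eliminate Theo.

Theo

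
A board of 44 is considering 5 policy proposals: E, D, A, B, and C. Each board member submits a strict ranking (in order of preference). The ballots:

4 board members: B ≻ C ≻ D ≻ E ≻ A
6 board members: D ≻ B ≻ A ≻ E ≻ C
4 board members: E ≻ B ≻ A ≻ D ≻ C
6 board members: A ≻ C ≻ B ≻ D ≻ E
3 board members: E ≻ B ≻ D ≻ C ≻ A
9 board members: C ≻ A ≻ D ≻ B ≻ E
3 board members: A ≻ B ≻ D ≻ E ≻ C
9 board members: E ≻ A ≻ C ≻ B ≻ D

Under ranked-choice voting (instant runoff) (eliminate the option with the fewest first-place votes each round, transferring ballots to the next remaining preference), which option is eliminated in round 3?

Round 1: E 16, D 6, A 9, B 4, C 9. Eliminate B.
Round 2: E 16, D 6, A 9, C 13. Eliminate D.
Round 3: E 16, A 15, C 13. Eliminate C.

C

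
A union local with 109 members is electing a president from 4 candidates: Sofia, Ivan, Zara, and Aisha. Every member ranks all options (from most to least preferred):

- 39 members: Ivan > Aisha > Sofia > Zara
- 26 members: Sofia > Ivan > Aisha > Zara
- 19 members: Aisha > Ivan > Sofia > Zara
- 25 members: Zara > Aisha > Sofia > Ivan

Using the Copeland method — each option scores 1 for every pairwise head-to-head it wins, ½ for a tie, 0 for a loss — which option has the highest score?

Sofia: beats Zara; loses to Ivan and Aisha → score 1.
Ivan: beats Sofia, Zara, and Aisha → score 3.
Zara: loses to Sofia, Ivan, and Aisha → score 0.
Aisha: beats Sofia and Zara; loses to Ivan → score 2.
Ivan has the best pairwise record.

Ivan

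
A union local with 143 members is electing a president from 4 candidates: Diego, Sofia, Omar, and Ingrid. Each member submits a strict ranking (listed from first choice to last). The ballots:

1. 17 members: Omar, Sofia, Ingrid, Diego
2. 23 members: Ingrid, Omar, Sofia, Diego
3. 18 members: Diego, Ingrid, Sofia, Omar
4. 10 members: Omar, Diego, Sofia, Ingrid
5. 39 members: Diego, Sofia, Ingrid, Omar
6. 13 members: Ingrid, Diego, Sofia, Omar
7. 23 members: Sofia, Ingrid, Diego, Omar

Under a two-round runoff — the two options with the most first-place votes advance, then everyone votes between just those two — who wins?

Round 1 first-place votes: Diego 57, Sofia 23, Omar 27, Ingrid 36.
Diego and Ingrid advance.
Runoff: Diego is preferred to Ingrid by 67 voters; Ingrid by 76.
Ingrid wins the runoff.

Ingrid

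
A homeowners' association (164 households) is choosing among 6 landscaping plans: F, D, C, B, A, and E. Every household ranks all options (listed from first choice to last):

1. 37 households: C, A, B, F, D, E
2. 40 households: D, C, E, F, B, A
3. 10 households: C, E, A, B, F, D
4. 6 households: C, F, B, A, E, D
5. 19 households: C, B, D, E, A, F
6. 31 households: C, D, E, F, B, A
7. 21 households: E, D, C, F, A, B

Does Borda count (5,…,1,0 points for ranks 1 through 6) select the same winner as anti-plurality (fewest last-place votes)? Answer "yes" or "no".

Borda — scores: F 292, D 502, C 738, B 296, A 230, E 402. Winner: C.
Anti-plurality — last-place votes: F 19, D 16, C 0, B 21, A 71, E 37. Winner: C.
The two methods agree.

yes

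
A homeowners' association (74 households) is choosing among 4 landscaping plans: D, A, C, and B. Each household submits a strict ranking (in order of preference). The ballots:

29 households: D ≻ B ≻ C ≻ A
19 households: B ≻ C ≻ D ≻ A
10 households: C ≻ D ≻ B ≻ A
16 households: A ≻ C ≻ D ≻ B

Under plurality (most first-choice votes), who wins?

D

First-place votes: D 29, A 16, C 10, B 19.
D has the most first-place votes.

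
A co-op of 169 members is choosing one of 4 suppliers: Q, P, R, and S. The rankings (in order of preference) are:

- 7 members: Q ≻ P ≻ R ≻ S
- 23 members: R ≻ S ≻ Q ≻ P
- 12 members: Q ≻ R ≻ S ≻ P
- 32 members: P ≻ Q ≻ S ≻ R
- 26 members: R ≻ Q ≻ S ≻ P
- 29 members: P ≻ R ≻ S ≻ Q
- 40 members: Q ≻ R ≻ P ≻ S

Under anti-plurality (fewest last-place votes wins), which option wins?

Q

Last-place votes: Q 29, P 61, R 32, S 47.
Q is ranked last by the fewest voters, so Q wins.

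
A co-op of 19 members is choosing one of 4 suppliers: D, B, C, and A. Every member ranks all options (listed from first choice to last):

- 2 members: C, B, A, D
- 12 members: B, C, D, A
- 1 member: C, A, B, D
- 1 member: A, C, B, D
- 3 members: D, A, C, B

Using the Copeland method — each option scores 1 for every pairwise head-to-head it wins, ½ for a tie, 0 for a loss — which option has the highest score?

D: beats A; loses to B and C → score 1.
B: beats D, C, and A → score 3.
C: beats D and A; loses to B → score 2.
A: loses to D, B, and C → score 0.
B has the best pairwise record.

B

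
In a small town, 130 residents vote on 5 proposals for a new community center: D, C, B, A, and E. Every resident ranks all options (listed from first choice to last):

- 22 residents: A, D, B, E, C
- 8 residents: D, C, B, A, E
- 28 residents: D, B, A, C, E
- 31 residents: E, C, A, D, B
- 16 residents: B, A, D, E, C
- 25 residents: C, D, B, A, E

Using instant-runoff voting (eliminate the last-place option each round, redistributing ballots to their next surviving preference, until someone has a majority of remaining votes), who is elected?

Round 1: D 36, C 25, B 16, A 22, E 31. Eliminate B.
Round 2: D 36, C 25, A 38, E 31. Eliminate C.
Round 3: D 61, A 38, E 31. Eliminate E.
Round 4: D 61, A 69. A has a majority.

A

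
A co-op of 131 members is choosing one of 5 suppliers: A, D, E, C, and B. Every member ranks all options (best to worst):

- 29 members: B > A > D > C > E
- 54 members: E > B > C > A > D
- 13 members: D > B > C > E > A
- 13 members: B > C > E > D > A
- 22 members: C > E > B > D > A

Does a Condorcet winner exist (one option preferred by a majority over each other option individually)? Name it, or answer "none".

Checking pairwise contests:
E beats A 102–29.
A beats D 83–48.
C beats E 77–54.
B beats C 109–22.
E beats B 76–55.
Every option loses at least one head-to-head, so there is no Condorcet winner.

none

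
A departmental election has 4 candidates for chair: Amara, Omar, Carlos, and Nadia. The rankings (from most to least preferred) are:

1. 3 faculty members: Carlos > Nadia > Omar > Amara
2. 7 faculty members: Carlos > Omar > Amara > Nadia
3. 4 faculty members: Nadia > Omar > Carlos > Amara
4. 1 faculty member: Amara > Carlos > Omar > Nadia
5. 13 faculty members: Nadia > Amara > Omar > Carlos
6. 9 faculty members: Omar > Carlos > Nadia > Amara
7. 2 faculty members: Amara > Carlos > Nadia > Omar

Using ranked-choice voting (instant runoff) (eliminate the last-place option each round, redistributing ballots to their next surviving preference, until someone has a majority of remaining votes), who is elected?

Round 1: Amara 3, Omar 9, Carlos 10, Nadia 17. Eliminate Amara.
Round 2: Omar 9, Carlos 13, Nadia 17. Eliminate Omar.
Round 3: Carlos 22, Nadia 17. Carlos has a majority.

Carlos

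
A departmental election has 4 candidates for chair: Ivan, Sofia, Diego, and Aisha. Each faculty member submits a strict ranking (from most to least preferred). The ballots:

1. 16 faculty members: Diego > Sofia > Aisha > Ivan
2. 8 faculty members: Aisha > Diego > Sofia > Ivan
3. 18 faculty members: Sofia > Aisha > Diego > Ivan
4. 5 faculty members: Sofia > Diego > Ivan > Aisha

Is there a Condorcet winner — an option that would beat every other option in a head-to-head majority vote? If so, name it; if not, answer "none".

Checking pairwise contests:
Sofia beats Ivan 47–0.
Diego beats Sofia 24–23.
Aisha beats Diego 26–21.
Sofia beats Aisha 39–8.
Every option loses at least one head-to-head, so there is no Condorcet winner.

none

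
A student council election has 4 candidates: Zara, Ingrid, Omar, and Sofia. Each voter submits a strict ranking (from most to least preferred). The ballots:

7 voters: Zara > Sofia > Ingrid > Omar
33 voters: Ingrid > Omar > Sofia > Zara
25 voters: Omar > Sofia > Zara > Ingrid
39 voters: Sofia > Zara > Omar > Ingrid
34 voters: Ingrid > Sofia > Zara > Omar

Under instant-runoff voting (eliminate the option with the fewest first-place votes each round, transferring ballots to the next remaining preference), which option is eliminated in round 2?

Omar

Round 1: Zara 7, Ingrid 67, Omar 25, Sofia 39. Eliminate Zara.
Round 2: Ingrid 67, Omar 25, Sofia 46. Eliminate Omar.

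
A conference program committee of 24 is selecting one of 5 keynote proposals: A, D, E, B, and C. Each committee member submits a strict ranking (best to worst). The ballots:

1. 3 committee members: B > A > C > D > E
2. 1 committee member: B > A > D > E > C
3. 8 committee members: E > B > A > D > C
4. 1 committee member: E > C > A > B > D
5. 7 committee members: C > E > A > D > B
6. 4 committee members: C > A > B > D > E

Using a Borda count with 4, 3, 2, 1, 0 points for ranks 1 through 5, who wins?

E

A: 3·3 + 1·3 + 8·2 + 1·2 + 7·2 + 4·3 = 56
D: 3·1 + 1·2 + 8·1 + 1·0 + 7·1 + 4·1 = 24
E: 3·0 + 1·1 + 8·4 + 1·4 + 7·3 + 4·0 = 58
B: 3·4 + 1·4 + 8·3 + 1·1 + 7·0 + 4·2 = 49
C: 3·2 + 1·0 + 8·0 + 1·3 + 7·4 + 4·4 = 53
E has the highest Borda score (58).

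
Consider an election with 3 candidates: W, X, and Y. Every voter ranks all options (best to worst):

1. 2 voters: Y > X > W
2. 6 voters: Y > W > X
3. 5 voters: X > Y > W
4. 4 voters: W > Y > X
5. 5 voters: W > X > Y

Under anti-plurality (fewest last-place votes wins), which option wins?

Last-place votes: W 7, X 10, Y 5.
Y is ranked last by the fewest voters, so Y wins.

Y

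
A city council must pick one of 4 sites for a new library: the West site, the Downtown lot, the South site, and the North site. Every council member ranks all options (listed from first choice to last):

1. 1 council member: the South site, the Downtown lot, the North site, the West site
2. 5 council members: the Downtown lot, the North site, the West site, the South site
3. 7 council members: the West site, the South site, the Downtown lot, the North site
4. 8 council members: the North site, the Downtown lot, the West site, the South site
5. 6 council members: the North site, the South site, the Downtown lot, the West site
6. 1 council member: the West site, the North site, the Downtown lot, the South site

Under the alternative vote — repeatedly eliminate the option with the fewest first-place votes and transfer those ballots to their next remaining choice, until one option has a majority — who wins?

the North site

Round 1: the West site 8, the Downtown lot 5, the South site 1, the North site 14. Eliminate the South site.
Round 2: the West site 8, the Downtown lot 6, the North site 14. Eliminate the Downtown lot.
Round 3: the West site 8, the North site 20. The North site has a majority.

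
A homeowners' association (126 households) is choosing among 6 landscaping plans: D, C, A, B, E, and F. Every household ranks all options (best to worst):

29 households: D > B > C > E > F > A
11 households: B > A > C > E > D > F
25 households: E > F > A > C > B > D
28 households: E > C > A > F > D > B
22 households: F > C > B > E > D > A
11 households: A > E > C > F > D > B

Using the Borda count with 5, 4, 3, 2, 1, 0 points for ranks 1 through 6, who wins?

E

D: 29·5 + 11·1 + 25·0 + 28·1 + 22·1 + 11·1 = 217
C: 29·3 + 11·3 + 25·2 + 28·4 + 22·4 + 11·3 = 403
A: 29·0 + 11·4 + 25·3 + 28·3 + 22·0 + 11·5 = 258
B: 29·4 + 11·5 + 25·1 + 28·0 + 22·3 + 11·0 = 262
E: 29·2 + 11·2 + 25·5 + 28·5 + 22·2 + 11·4 = 433
F: 29·1 + 11·0 + 25·4 + 28·2 + 22·5 + 11·2 = 317
E has the highest Borda score (433).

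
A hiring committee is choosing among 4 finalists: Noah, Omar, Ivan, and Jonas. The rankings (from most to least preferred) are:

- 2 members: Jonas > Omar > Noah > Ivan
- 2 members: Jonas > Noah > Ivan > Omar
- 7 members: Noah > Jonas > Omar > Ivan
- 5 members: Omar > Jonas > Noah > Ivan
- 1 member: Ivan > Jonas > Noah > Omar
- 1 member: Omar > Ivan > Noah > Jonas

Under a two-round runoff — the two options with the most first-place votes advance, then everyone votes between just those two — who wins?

Noah

Round 1 first-place votes: Noah 7, Omar 6, Ivan 1, Jonas 4.
Noah and Omar advance.
Runoff: Noah is preferred to Omar by 10 voters; Omar by 8.
Noah wins the runoff.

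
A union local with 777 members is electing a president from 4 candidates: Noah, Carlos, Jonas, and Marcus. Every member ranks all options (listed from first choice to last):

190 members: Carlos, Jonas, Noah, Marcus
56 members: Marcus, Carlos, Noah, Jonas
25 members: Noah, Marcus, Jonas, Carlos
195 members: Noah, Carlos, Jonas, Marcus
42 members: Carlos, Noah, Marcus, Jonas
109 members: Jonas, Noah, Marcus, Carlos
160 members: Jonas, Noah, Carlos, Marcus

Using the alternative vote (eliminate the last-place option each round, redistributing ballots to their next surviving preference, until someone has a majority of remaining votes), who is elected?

Round 1: Noah 220, Carlos 232, Jonas 269, Marcus 56. Eliminate Marcus.
Round 2: Noah 220, Carlos 288, Jonas 269. Eliminate Noah.
Round 3: Carlos 483, Jonas 294. Carlos has a majority.

Carlos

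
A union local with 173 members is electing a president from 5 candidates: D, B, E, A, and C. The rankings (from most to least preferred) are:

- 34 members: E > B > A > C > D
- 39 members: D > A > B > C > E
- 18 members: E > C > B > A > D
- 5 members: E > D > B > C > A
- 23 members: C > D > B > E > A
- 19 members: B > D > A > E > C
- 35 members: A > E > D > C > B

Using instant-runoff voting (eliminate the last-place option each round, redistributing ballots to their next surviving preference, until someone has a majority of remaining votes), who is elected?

E

Round 1: D 39, B 19, E 57, A 35, C 23. Eliminate B.
Round 2: D 58, E 57, A 35, C 23. Eliminate C.
Round 3: D 81, E 57, A 35. Eliminate A.
Round 4: D 81, E 92. E has a majority.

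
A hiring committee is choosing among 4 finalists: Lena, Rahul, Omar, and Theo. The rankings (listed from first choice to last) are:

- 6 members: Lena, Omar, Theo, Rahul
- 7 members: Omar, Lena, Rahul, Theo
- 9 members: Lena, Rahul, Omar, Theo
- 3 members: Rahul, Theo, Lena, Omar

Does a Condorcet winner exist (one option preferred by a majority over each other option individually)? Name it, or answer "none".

Lena

Lena vs Rahul: 22–3 for Lena.
Lena vs Omar: 18–7 for Lena.
Lena vs Theo: 22–3 for Lena.
Lena beats every other option head-to-head.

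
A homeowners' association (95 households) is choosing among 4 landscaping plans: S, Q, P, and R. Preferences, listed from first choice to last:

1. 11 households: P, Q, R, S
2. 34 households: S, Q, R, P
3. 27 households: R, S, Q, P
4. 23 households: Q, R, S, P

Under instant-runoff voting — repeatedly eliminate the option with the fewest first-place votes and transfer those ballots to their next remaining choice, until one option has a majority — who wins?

Round 1: S 34, Q 23, P 11, R 27. Eliminate P.
Round 2: S 34, Q 34, R 27. Eliminate R.
Round 3: S 61, Q 34. S has a majority.

S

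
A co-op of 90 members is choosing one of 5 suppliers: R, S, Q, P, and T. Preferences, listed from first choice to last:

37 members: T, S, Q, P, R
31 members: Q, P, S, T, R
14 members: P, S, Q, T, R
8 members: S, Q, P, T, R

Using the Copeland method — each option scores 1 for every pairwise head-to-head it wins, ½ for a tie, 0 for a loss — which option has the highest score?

R: loses to S, Q, P, and T → score 0.
S: beats R, Q, and T; ties P → score 3.5.
Q: beats R, P, and T; loses to S → score 3.
P: beats R and T; ties S; loses to Q → score 2.5.
T: beats R; loses to S, Q, and P → score 1.
S has the best pairwise record.

S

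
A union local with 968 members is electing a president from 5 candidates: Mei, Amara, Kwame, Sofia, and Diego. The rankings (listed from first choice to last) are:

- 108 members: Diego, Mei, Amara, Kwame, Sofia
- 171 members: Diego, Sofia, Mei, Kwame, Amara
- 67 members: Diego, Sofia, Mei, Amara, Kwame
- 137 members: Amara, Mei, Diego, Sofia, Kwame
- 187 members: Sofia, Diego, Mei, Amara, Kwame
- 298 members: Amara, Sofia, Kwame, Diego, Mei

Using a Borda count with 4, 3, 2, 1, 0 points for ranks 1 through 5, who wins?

Diego

Mei: 108·3 + 171·2 + 67·2 + 137·3 + 187·2 + 298·0 = 1585
Amara: 108·2 + 171·0 + 67·1 + 137·4 + 187·1 + 298·4 = 2210
Kwame: 108·1 + 171·1 + 67·0 + 137·0 + 187·0 + 298·2 = 875
Sofia: 108·0 + 171·3 + 67·3 + 137·1 + 187·4 + 298·3 = 2493
Diego: 108·4 + 171·4 + 67·4 + 137·2 + 187·3 + 298·1 = 2517
Diego has the highest Borda score (2517).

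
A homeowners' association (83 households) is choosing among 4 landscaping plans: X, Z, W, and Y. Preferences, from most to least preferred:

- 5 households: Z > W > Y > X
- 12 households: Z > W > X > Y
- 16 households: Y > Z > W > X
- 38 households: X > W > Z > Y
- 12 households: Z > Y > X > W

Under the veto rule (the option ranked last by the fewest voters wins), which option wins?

Last-place votes: X 21, Z 0, W 12, Y 50.
Z is ranked last by the fewest voters, so Z wins.

Z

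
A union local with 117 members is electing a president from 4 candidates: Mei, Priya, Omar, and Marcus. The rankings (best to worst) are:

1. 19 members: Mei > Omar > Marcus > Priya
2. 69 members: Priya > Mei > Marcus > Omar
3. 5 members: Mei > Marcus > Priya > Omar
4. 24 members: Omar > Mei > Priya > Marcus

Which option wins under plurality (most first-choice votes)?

Priya

First-place votes: Mei 24, Priya 69, Omar 24, Marcus 0.
Priya has the most first-place votes.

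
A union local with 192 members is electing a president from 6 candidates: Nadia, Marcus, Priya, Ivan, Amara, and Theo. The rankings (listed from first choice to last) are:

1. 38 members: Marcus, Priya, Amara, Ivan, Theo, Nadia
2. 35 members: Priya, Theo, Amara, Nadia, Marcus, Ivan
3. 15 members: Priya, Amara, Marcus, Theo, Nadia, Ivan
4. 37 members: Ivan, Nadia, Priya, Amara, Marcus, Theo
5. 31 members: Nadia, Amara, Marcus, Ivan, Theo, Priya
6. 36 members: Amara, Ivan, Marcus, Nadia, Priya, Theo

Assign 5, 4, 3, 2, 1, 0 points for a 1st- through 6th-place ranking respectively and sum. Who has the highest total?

Nadia: 38·0 + 35·2 + 15·1 + 37·4 + 31·5 + 36·2 = 460
Marcus: 38·5 + 35·1 + 15·3 + 37·1 + 31·3 + 36·3 = 508
Priya: 38·4 + 35·5 + 15·5 + 37·3 + 31·0 + 36·1 = 549
Ivan: 38·2 + 35·0 + 15·0 + 37·5 + 31·2 + 36·4 = 467
Amara: 38·3 + 35·3 + 15·4 + 37·2 + 31·4 + 36·5 = 657
Theo: 38·1 + 35·4 + 15·2 + 37·0 + 31·1 + 36·0 = 239
Amara has the highest Borda score (657).

Amara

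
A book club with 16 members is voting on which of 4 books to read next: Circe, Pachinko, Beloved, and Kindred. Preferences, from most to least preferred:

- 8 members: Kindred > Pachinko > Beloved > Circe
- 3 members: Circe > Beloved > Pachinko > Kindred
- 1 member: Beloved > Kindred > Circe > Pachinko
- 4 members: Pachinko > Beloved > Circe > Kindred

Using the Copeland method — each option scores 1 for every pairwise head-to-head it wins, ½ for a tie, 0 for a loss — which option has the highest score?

Kindred

Circe: loses to Pachinko, Beloved, and Kindred → score 0.
Pachinko: beats Circe and Beloved; loses to Kindred → score 2.
Beloved: beats Circe; ties Kindred; loses to Pachinko → score 1.5.
Kindred: beats Circe and Pachinko; ties Beloved → score 2.5.
Kindred has the best pairwise record.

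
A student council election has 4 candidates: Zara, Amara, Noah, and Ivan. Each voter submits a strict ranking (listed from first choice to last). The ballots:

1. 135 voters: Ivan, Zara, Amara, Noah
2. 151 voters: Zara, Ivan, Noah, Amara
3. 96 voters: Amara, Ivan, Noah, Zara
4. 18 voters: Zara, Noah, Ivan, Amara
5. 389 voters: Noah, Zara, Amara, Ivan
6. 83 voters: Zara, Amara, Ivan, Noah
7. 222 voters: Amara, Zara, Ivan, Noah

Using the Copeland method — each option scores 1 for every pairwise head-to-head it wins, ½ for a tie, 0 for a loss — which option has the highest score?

Zara

Zara: beats Amara, Noah, and Ivan → score 3.
Amara: beats Ivan; loses to Zara and Noah → score 1.
Noah: beats Amara; loses to Zara and Ivan → score 1.
Ivan: beats Noah; loses to Zara and Amara → score 1.
Zara has the best pairwise record.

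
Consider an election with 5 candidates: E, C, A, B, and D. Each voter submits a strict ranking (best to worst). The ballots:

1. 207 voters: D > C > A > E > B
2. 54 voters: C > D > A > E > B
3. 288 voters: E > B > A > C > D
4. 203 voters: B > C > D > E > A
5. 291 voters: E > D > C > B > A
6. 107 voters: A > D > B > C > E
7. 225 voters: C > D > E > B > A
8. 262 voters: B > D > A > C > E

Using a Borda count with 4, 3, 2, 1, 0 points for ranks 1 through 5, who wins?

D

E: 207·1 + 54·1 + 288·4 + 203·1 + 291·4 + 107·0 + 225·2 + 262·0 = 3230
C: 207·3 + 54·4 + 288·1 + 203·3 + 291·2 + 107·1 + 225·4 + 262·1 = 3585
A: 207·2 + 54·2 + 288·2 + 203·0 + 291·0 + 107·4 + 225·0 + 262·2 = 2050
B: 207·0 + 54·0 + 288·3 + 203·4 + 291·1 + 107·2 + 225·1 + 262·4 = 3454
D: 207·4 + 54·3 + 288·0 + 203·2 + 291·3 + 107·3 + 225·3 + 262·3 = 4051
D has the highest Borda score (4051).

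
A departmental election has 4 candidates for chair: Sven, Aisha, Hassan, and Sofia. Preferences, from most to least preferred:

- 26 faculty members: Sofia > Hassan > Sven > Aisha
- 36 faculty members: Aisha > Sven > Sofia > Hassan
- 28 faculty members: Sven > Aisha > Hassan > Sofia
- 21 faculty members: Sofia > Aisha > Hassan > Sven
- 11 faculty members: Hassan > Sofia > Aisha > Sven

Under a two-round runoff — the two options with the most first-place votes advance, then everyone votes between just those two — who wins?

Round 1 first-place votes: Sven 28, Aisha 36, Hassan 11, Sofia 47.
Sofia and Aisha advance.
Runoff: Sofia is preferred to Aisha by 58 voters; Aisha by 64.
Aisha wins the runoff.

Aisha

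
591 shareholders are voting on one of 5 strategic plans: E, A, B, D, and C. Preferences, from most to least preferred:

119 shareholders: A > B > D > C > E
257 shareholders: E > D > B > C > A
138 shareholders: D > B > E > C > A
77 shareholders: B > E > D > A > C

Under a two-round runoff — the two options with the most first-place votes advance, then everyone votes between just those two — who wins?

E

Round 1 first-place votes: E 257, A 119, B 77, D 138, C 0.
E and D advance.
Runoff: E is preferred to D by 334 voters; D by 257.
E wins the runoff.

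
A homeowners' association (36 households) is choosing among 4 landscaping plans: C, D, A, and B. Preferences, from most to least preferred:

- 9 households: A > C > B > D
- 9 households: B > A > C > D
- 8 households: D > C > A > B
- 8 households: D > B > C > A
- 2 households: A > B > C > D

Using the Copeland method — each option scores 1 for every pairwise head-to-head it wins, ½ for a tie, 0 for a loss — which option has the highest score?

C: beats D; loses to A and B → score 1.
D: loses to C, A, and B → score 0.
A: beats C, D, and B → score 3.
B: beats C and D; loses to A → score 2.
A has the best pairwise record.

A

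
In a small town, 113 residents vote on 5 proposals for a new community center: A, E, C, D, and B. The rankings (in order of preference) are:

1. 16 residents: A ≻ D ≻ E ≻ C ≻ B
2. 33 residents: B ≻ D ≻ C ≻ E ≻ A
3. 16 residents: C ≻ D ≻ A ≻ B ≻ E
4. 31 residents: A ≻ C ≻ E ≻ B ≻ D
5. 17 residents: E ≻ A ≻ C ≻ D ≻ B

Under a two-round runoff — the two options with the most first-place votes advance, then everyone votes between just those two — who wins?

Round 1 first-place votes: A 47, E 17, C 16, D 0, B 33.
A and B advance.
Runoff: A is preferred to B by 80 voters; B by 33.
A wins the runoff.

A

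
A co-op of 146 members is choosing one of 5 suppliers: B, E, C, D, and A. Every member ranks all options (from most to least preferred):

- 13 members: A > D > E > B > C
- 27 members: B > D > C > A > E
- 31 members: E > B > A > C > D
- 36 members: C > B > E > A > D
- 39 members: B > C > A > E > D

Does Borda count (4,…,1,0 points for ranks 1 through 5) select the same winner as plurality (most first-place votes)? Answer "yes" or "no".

Borda — scores: B 478, E 261, C 346, D 120, A 255. Winner: B.
Plurality — first-place votes: B 66, E 31, C 36, D 0, A 13. Winner: B.
The two methods agree.

yes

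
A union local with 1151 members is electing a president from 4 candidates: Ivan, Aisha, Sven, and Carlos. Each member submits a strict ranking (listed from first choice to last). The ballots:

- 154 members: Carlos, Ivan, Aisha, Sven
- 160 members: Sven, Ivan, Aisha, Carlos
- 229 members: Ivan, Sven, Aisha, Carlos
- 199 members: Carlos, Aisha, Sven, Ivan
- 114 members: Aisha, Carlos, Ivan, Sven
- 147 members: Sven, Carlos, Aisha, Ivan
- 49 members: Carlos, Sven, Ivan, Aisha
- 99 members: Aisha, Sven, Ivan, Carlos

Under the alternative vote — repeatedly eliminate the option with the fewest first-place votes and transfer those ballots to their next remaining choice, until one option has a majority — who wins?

Sven

Round 1: Ivan 229, Aisha 213, Sven 307, Carlos 402. Eliminate Aisha.
Round 2: Ivan 229, Sven 406, Carlos 516. Eliminate Ivan.
Round 3: Sven 635, Carlos 516. Sven has a majority.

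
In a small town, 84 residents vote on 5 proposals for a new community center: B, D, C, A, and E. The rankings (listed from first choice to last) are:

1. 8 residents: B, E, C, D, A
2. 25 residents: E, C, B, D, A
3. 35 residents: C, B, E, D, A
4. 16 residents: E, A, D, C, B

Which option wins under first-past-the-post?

First-place votes: B 8, D 0, C 35, A 0, E 41.
E has the most first-place votes.

E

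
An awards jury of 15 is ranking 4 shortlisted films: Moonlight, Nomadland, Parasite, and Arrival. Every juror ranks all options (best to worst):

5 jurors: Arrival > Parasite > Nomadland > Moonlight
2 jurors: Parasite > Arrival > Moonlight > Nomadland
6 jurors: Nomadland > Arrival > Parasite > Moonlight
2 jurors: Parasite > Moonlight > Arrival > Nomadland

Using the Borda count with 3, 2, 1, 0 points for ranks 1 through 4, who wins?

Moonlight: 5·0 + 2·1 + 6·0 + 2·2 = 6
Nomadland: 5·1 + 2·0 + 6·3 + 2·0 = 23
Parasite: 5·2 + 2·3 + 6·1 + 2·3 = 28
Arrival: 5·3 + 2·2 + 6·2 + 2·1 = 33
Arrival has the highest Borda score (33).

Arrival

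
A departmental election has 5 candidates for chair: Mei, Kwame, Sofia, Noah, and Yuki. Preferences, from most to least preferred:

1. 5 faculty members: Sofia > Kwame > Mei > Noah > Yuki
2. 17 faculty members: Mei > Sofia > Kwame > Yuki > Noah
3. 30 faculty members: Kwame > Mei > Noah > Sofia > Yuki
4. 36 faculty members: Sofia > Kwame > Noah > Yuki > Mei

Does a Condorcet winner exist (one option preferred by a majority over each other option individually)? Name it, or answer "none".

none

Checking pairwise contests:
Kwame beats Mei 71–17.
Sofia beats Kwame 58–30.
Mei beats Sofia 47–41.
Mei beats Noah 52–36.
Mei beats Yuki 52–36.
Every option loses at least one head-to-head, so there is no Condorcet winner.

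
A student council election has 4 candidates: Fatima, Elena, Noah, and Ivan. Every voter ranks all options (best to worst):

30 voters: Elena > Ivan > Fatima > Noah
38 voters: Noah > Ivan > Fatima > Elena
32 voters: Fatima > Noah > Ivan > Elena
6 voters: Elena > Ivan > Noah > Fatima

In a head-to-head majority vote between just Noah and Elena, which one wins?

Noah

Voters preferring Noah to Elena: 70; preferring Elena to Noah: 36.
Noah wins the head-to-head.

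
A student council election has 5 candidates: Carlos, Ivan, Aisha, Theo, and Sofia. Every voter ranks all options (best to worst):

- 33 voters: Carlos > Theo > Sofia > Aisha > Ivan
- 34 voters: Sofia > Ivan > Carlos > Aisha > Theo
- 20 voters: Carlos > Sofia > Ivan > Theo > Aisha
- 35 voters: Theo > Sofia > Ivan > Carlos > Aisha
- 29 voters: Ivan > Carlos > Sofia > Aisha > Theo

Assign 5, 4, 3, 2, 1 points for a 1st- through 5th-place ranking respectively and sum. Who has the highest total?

Carlos: 33·5 + 34·3 + 20·5 + 35·2 + 29·4 = 553
Ivan: 33·1 + 34·4 + 20·3 + 35·3 + 29·5 = 479
Aisha: 33·2 + 34·2 + 20·1 + 35·1 + 29·2 = 247
Theo: 33·4 + 34·1 + 20·2 + 35·5 + 29·1 = 410
Sofia: 33·3 + 34·5 + 20·4 + 35·4 + 29·3 = 576
Sofia has the highest Borda score (576).

Sofia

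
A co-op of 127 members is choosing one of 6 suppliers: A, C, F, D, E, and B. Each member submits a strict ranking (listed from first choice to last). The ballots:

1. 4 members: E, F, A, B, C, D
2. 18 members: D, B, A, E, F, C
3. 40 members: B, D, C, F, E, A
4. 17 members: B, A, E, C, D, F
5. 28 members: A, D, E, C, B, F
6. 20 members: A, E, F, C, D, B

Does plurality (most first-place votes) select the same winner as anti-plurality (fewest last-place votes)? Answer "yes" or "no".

Plurality — first-place votes: A 48, C 0, F 0, D 18, E 4, B 57. Winner: B.
Anti-plurality — last-place votes: A 40, C 18, F 45, D 4, E 0, B 20. Winner: E.
The two methods disagree.

no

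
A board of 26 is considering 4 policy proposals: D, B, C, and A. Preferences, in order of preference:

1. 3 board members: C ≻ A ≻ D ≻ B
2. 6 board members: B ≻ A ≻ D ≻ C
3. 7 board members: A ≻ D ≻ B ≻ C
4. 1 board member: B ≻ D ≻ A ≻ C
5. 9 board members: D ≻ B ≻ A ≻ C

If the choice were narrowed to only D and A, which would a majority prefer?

Voters preferring D to A: 10; preferring A to D: 16.
A wins the head-to-head.

A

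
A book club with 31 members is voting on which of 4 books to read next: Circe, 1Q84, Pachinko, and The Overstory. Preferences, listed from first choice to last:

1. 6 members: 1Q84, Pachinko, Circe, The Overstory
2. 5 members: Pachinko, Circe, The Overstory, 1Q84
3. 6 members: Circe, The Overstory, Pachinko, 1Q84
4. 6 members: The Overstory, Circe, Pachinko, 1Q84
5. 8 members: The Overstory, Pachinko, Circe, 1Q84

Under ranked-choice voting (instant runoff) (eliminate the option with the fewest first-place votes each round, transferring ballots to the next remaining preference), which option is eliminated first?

Pachinko

Round 1: Circe 6, 1Q84 6, Pachinko 5, The Overstory 14. Eliminate Pachinko.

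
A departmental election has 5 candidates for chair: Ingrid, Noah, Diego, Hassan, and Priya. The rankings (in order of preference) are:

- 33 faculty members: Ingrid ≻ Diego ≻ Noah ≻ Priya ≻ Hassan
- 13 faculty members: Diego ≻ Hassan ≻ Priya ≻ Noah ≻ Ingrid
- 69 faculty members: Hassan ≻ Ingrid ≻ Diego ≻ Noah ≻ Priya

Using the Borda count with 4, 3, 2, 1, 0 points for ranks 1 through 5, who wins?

Ingrid

Ingrid: 33·4 + 13·0 + 69·3 = 339
Noah: 33·2 + 13·1 + 69·1 = 148
Diego: 33·3 + 13·4 + 69·2 = 289
Hassan: 33·0 + 13·3 + 69·4 = 315
Priya: 33·1 + 13·2 + 69·0 = 59
Ingrid has the highest Borda score (339).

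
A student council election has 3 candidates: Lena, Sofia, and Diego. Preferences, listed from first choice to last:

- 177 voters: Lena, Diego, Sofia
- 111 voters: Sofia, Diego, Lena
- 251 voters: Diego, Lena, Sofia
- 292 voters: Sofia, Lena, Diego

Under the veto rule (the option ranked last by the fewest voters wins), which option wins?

Lena

Last-place votes: Lena 111, Sofia 428, Diego 292.
Lena is ranked last by the fewest voters, so Lena wins.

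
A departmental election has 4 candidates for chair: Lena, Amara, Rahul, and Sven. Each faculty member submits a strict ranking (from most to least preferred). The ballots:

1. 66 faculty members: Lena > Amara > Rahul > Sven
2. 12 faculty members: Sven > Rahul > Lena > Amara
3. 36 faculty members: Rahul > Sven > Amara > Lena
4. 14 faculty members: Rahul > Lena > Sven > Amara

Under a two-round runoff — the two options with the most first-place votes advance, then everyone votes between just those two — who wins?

Round 1 first-place votes: Lena 66, Amara 0, Rahul 50, Sven 12.
Lena and Rahul advance.
Runoff: Lena is preferred to Rahul by 66 voters; Rahul by 62.
Lena wins the runoff.

Lena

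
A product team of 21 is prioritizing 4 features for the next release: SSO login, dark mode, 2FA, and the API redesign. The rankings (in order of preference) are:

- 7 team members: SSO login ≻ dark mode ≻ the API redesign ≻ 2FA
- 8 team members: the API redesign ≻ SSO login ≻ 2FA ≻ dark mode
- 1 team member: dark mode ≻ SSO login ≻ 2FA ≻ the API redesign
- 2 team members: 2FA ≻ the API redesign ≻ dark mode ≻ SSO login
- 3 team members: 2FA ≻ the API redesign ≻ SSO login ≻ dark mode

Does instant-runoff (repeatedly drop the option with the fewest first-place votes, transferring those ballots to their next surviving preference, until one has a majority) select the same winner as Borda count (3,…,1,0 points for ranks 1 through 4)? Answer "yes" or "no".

Instant-runoff — R1 SSO login 7, dark mode 1, 2FA 5, the API redesign 8 (dark mode out); R2 SSO login 8, 2FA 5, the API redesign 8 (2FA out); R3 SSO login 8, the API redesign 13 (the API redesign winner). Winner: the API redesign.
Borda — scores: SSO login 42, dark mode 19, 2FA 24, the API redesign 41. Winner: SSO login.
The two methods disagree.

no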